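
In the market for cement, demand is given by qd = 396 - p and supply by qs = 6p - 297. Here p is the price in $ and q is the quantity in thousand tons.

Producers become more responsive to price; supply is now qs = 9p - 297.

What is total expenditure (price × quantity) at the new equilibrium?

Solve the original market: 396 - p = 6p - 297, hence p = 99 and q = 297.
With the change applied: demand qd = 396 - p, supply qs = 9p - 297.
Equate the new curves: 396 - p = 9p - 297, giving 693 = 10p, p = 69.3, q = 326.7.
New expenditure = 69.3 × 326.7 = 22640.31.

22640.31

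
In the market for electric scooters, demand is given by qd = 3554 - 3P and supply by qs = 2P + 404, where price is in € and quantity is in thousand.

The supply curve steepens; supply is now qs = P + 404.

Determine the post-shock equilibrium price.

787.5

Initially, 3554 - 3P = 2P + 404, so 3150 = 5P and P = 630, q = 1664.
The new curves are qd = 3554 - 3P (demand) and qs = P + 404 (supply).
Equate the new curves: 3554 - 3P = P + 404, giving 3150 = 4P, P = 787.5, q = 1191.5.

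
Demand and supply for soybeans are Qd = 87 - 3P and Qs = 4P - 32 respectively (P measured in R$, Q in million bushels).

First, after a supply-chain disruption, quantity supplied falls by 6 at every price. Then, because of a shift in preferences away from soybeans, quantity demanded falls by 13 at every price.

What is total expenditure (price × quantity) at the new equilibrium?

416

Before the shock: 87 - 3P = 4P - 32 ⇒ 119 = 7P ⇒ P = 17, Q = 36.
After the shift, demand is Qd = 74 - 3P and supply is Qs = 4P - 38.
New equilibrium: 74 - 3P = 4P - 38 ⇒ 112 = 7P ⇒ P = 16, Q = 26.
New expenditure = 16 × 26 = 416.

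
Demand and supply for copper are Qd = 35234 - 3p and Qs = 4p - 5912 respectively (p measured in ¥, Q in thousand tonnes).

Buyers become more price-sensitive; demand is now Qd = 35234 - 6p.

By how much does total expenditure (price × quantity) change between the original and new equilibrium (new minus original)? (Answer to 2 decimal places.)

Before the shock: 35234 - 3p = 4p - 5912 ⇒ 41146 = 7p ⇒ p = 5878, Q = 17600.
With the change applied: demand Qd = 35234 - 6p, supply Qs = 4p - 5912.
Setting them equal: 35234 - 6p = 4p - 5912 → 41146 = 10p, so p = 4114.6 and Q = 10546.4.
Expenditure moves from 5878×17600 = 103452800 to 4114.6×10546.4 = 43394217.44; change = -60058582.56.

-60058582.56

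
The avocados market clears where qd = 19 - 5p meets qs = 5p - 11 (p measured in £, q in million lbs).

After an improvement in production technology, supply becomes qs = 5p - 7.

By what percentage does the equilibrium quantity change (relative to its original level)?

+50

Original equilibrium: 19 - 5p = 5p - 11 gives 30 = 10p, so p = 3 and q = 4.
After the shift, demand is qd = 19 - 5p and supply is qs = 5p - 7.
Setting them equal: 19 - 5p = 5p - 7 → 26 = 10p, so p = 2.6 and q = 6.
%Δq = (6 − 4) / 4 × 100 = +50%.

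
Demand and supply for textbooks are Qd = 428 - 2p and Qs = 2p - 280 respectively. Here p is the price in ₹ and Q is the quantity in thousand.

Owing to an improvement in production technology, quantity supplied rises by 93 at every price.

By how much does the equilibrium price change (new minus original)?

-23.25

Original equilibrium: 428 - 2p = 2p - 280 gives 708 = 4p, so p = 177 and Q = 74.
After the shift, demand is Qd = 428 - 2p and supply is Qs = 2p - 187.
New equilibrium: 428 - 2p = 2p - 187 ⇒ 615 = 4p ⇒ p = 153.75, Q = 120.5.
Δp = 153.75 − 177 = -23.25.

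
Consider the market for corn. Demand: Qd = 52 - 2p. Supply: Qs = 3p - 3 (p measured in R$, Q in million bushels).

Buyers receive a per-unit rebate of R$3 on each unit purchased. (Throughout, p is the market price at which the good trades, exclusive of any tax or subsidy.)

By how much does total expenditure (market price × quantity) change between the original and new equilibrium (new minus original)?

Initially, 52 - 2p = 3p - 3, so 55 = 5p and p = 11, Q = 30.
Since buyers' out-of-pocket price is the market price minus the rebate, the effective demand curve becomes Qd = 58 - 2p.
Setting them equal: 58 - 2p = 3p - 3 → 61 = 5p, so p = 12.2 and Q = 33.6.
Expenditure moves from 11×30 = 330 to 12.2×33.6 = 409.92; change = +79.92.

+79.92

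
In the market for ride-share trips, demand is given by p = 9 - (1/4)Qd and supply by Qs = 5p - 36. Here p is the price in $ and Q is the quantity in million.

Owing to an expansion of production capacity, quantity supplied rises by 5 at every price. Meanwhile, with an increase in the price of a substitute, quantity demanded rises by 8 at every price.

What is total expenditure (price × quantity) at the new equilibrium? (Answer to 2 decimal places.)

88.89

Original equilibrium: 36 - 4p = 5p - 36 gives 72 = 9p, so p = 8 and Q = 4.
After the shift, demand is Qd = 44 - 4p and supply is Qs = 5p - 31.
New equilibrium: 44 - 4p = 5p - 31 ⇒ 75 = 9p ⇒ p = 25/3 ≈ 8.3333, Q = 32/3 ≈ 10.6667.
New expenditure = 8.3333 × 10.6667 = 88.89.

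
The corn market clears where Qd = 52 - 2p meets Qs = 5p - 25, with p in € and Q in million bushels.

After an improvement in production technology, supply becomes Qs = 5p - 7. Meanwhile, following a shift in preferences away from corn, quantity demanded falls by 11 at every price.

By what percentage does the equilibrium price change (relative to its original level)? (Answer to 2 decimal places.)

Before the shock: 52 - 2p = 5p - 25 ⇒ 77 = 7p ⇒ p = 11, Q = 30.
With the change applied: demand Qd = 41 - 2p, supply Qs = 5p - 7.
Clearing the new market: 41 - 2p = 5p - 7, so p = 48/7 ≈ 6.8571 and Q = 191/7 ≈ 27.2857.
%Δp = (6.8571 − 11) / 11 × 100 = -37.66%.

-37.66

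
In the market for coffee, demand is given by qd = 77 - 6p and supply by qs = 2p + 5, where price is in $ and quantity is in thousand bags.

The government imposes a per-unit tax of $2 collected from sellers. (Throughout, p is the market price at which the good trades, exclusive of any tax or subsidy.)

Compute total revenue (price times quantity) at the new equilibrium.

190

Before the shock: 77 - 6p = 2p + 5 ⇒ 72 = 8p ⇒ p = 9, q = 23.
Since sellers keep the price net of the tax, the effective supply curve becomes qs = 2p + 1.
Equate the new curves: 77 - 6p = 2p + 1, giving 76 = 8p, p = 9.5, q = 20.
New expenditure = 9.5 × 20 = 190.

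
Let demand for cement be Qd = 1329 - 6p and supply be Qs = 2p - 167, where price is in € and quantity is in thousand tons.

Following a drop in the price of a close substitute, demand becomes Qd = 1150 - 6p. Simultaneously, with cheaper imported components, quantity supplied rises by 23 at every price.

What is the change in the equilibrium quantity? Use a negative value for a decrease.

-27.5

Solve the original market: 1329 - 6p = 2p - 167, hence p = 187 and Q = 207.
After the shift, demand is Qd = 1150 - 6p and supply is Qs = 2p - 144.
New equilibrium: 1150 - 6p = 2p - 144 ⇒ 1294 = 8p ⇒ p = 161.75, Q = 179.5.
ΔQ = 179.5 − 207 = -27.5.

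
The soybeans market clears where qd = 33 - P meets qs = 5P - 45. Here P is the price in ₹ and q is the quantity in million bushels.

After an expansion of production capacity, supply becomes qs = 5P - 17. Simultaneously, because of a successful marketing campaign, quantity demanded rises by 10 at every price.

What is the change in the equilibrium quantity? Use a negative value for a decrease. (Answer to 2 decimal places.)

Original equilibrium: 33 - P = 5P - 45 gives 78 = 6P, so P = 13 and q = 20.
With the change applied: demand qd = 43 - P, supply qs = 5P - 17.
New equilibrium: 43 - P = 5P - 17 ⇒ 60 = 6P ⇒ P = 10, q = 33.
Δq = 33 − 20 = +13.00.

+13.00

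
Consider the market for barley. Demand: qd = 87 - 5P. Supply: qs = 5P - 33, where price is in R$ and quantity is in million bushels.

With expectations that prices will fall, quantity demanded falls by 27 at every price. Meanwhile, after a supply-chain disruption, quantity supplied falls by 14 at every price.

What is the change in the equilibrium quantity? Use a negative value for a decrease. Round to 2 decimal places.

Solve the original market: 87 - 5P = 5P - 33, hence P = 12 and q = 27.
The shock moves the curves to qd = 60 - 5P and qs = 5P - 47.
Setting them equal: 60 - 5P = 5P - 47 → 107 = 10P, so P = 10.7 and q = 6.5.
Δq = 6.5 − 27 = -20.50.

-20.50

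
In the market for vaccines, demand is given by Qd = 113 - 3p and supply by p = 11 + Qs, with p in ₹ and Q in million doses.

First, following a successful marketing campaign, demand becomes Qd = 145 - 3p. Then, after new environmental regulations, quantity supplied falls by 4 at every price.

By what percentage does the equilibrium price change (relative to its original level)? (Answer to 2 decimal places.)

Before the shock: 113 - 3p = p - 11 ⇒ 124 = 4p ⇒ p = 31, Q = 20.
The new curves are Qd = 145 - 3p (demand) and Qs = p - 15 (supply).
Equate the new curves: 145 - 3p = p - 15, giving 160 = 4p, p = 40, Q = 25.
%Δp = (40 − 31) / 31 × 100 = +29.03%.

+29.03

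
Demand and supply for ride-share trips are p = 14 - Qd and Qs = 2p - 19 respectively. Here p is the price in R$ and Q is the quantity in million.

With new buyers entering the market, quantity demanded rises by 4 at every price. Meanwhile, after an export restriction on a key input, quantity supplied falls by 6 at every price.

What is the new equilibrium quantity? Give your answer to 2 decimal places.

3.67

Original equilibrium: 14 - p = 2p - 19 gives 33 = 3p, so p = 11 and Q = 3.
The new curves are Qd = 18 - p (demand) and Qs = 2p - 25 (supply).
Clearing the new market: 18 - p = 2p - 25, so p = 43/3 ≈ 14.3333 and Q = 11/3 ≈ 3.6667.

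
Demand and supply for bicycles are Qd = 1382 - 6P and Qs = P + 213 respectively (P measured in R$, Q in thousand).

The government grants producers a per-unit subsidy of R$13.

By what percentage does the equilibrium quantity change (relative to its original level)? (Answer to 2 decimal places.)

+2.93

Before the shock: 1382 - 6P = P + 213 ⇒ 1169 = 7P ⇒ P = 167, Q = 380.
Since sellers receive the price plus the subsidy, the effective supply curve becomes Qs = P + 226.
New equilibrium: 1382 - 6P = P + 226 ⇒ 1156 = 7P ⇒ P = 1156/7 ≈ 165.1429, Q = 2738/7 ≈ 391.1429.
%ΔQ = (391.1429 − 380) / 380 × 100 = +2.93%.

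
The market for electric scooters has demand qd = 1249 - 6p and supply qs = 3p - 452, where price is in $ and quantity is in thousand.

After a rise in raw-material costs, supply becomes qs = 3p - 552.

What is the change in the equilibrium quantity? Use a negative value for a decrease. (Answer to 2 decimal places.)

Solve the original market: 1249 - 6p = 3p - 452, hence p = 189 and q = 115.
After the shift, demand is qd = 1249 - 6p and supply is qs = 3p - 552.
New equilibrium: 1249 - 6p = 3p - 552 ⇒ 1801 = 9p ⇒ p = 1801/9 ≈ 200.1111, q = 145/3 ≈ 48.3333.
Δq = 48.3333 − 115 = -66.67.

-66.67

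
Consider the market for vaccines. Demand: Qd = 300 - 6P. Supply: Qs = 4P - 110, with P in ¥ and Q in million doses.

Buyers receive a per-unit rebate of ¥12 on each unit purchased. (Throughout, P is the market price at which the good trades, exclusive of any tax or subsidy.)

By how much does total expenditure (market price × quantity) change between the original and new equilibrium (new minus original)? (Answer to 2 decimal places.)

Original equilibrium: 300 - 6P = 4P - 110 gives 410 = 10P, so P = 41 and Q = 54.
Since buyers' out-of-pocket price is the market price minus the rebate, the effective demand curve becomes Qd = 372 - 6P.
Clearing the new market: 372 - 6P = 4P - 110, so P = 48.2 and Q = 82.8.
Expenditure moves from 41×54 = 2214 to 48.2×82.8 = 3990.96; change = +1776.96.

+1776.96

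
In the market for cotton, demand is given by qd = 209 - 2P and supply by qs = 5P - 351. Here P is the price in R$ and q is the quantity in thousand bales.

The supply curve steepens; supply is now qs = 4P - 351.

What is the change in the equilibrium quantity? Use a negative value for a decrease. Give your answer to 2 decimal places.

Solve the original market: 209 - 2P = 5P - 351, hence P = 80 and q = 49.
The shock moves the curves to qd = 209 - 2P and qs = 4P - 351.
Setting them equal: 209 - 2P = 4P - 351 → 560 = 6P, so P = 280/3 ≈ 93.3333 and q = 67/3 ≈ 22.3333.
Δq = 22.3333 − 49 = -26.67.

-26.67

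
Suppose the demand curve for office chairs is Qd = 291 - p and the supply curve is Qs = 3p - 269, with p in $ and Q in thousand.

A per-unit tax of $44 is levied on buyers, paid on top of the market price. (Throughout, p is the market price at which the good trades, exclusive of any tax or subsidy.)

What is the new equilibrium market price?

129

Before the shock: 291 - p = 3p - 269 ⇒ 560 = 4p ⇒ p = 140, Q = 151.
Since buyers pay the price plus the tax, the effective demand curve becomes Qd = 247 - p.
Clearing the new market: 247 - p = 3p - 269, so p = 129 and Q = 118.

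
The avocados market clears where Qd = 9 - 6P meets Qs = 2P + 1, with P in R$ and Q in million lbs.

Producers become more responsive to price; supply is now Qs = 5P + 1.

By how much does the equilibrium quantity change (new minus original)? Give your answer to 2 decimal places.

+1.64

Solve the original market: 9 - 6P = 2P + 1, hence P = 1 and Q = 3.
The new curves are Qd = 9 - 6P (demand) and Qs = 5P + 1 (supply).
Setting them equal: 9 - 6P = 5P + 1 → 8 = 11P, so P = 8/11 ≈ 0.7273 and Q = 51/11 ≈ 4.6364.
ΔQ = 4.6364 − 3 = +1.64.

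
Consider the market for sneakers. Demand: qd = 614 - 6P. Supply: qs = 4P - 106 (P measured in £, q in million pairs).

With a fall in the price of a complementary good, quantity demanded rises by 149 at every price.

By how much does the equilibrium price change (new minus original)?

Original equilibrium: 614 - 6P = 4P - 106 gives 720 = 10P, so P = 72 and q = 182.
After the shift, demand is qd = 763 - 6P and supply is qs = 4P - 106.
Setting them equal: 763 - 6P = 4P - 106 → 869 = 10P, so P = 86.9 and q = 241.6.
ΔP = 86.9 − 72 = +14.9.

+14.9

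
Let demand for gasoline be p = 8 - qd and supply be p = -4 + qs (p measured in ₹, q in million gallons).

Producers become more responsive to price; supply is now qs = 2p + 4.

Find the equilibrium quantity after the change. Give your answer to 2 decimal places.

6.67

Solve the original market: 8 - p = p + 4, hence p = 2 and q = 6.
With the change applied: demand qd = 8 - p, supply qs = 2p + 4.
Setting them equal: 8 - p = 2p + 4 → 4 = 3p, so p = 4/3 ≈ 1.3333 and q = 20/3 ≈ 6.6667.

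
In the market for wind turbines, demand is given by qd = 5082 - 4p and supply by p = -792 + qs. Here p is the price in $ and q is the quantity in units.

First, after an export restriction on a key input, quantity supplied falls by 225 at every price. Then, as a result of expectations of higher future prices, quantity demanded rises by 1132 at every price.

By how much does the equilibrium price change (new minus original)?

+271.4

Original equilibrium: 5082 - 4p = p + 792 gives 4290 = 5p, so p = 858 and q = 1650.
The new curves are qd = 6214 - 4p (demand) and qs = p + 567 (supply).
Clearing the new market: 6214 - 4p = p + 567, so p = 1129.4 and q = 1696.4.
Δp = 1129.4 − 858 = +271.4.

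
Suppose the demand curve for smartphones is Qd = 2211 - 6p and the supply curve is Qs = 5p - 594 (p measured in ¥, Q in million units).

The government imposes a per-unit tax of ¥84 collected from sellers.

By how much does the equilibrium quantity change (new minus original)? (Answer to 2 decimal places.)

-229.09

Initially, 2211 - 6p = 5p - 594, so 2805 = 11p and p = 255, Q = 681.
Since sellers keep the price net of the tax, the effective supply curve becomes Qs = 5p - 1014.
New equilibrium: 2211 - 6p = 5p - 1014 ⇒ 3225 = 11p ⇒ p = 3225/11 ≈ 293.1818, Q = 4971/11 ≈ 451.9091.
ΔQ = 451.9091 − 681 = -229.09.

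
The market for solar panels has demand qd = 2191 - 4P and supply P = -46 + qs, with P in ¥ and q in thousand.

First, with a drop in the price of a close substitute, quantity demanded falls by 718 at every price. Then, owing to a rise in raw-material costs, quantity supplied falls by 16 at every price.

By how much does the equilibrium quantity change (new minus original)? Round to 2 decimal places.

-156.40

Original equilibrium: 2191 - 4P = P + 46 gives 2145 = 5P, so P = 429 and q = 475.
The new curves are qd = 1473 - 4P (demand) and qs = P + 30 (supply).
New equilibrium: 1473 - 4P = P + 30 ⇒ 1443 = 5P ⇒ P = 288.6, q = 318.6.
Δq = 318.6 − 475 = -156.40.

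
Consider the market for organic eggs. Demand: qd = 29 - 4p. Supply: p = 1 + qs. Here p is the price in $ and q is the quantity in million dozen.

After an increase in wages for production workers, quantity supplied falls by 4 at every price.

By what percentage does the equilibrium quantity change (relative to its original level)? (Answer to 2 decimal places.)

Initially, 29 - 4p = p - 1, so 30 = 5p and p = 6, q = 5.
The shock moves the curves to qd = 29 - 4p and qs = p - 5.
Setting them equal: 29 - 4p = p - 5 → 34 = 5p, so p = 6.8 and q = 1.8.
%Δq = (1.8 − 5) / 5 × 100 = -64.00%.

-64.00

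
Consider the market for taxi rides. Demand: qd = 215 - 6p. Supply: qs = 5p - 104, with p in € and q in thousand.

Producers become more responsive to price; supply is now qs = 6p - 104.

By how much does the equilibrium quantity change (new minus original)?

Solve the original market: 215 - 6p = 5p - 104, hence p = 29 and q = 41.
With the change applied: demand qd = 215 - 6p, supply qs = 6p - 104.
Setting them equal: 215 - 6p = 6p - 104 → 319 = 12p, so p = 319/12 ≈ 26.5833 and q = 55.5.
Δq = 55.5 − 41 = +14.5.

+14.5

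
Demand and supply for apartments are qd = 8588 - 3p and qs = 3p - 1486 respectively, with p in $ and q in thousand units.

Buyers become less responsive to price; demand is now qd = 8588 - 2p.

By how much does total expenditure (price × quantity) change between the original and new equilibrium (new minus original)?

+3222135.32

Solve the original market: 8588 - 3p = 3p - 1486, hence p = 1679 and q = 3551.
After the shift, demand is qd = 8588 - 2p and supply is qs = 3p - 1486.
Equate the new curves: 8588 - 2p = 3p - 1486, giving 10074 = 5p, p = 2014.8, q = 4558.4.
Expenditure moves from 1679×3551 = 5962129 to 2014.8×4558.4 = 9184264.32; change = +3222135.32.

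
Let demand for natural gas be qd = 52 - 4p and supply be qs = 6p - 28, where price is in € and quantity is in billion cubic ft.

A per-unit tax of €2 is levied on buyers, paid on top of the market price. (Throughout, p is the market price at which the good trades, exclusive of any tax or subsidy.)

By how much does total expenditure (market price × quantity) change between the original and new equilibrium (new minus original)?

Solve the original market: 52 - 4p = 6p - 28, hence p = 8 and q = 20.
Since buyers pay the price plus the tax, the effective demand curve becomes qd = 44 - 4p.
Setting them equal: 44 - 4p = 6p - 28 → 72 = 10p, so p = 7.2 and q = 15.2.
Expenditure moves from 8×20 = 160 to 7.2×15.2 = 109.44; change = -50.56.

-50.56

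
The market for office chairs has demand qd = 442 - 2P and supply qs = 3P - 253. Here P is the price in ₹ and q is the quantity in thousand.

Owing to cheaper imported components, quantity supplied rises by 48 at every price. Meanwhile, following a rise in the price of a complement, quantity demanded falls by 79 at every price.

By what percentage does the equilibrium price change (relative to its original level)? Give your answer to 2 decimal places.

-18.27

Initially, 442 - 2P = 3P - 253, so 695 = 5P and P = 139, q = 164.
The new curves are qd = 363 - 2P (demand) and qs = 3P - 205 (supply).
Clearing the new market: 363 - 2P = 3P - 205, so P = 113.6 and q = 135.8.
%ΔP = (113.6 − 139) / 139 × 100 = -18.27%.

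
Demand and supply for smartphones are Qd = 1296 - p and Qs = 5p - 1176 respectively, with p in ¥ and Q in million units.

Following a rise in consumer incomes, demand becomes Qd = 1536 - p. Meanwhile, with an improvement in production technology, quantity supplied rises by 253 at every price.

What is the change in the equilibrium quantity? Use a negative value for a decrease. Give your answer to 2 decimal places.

+242.17

Solve the original market: 1296 - p = 5p - 1176, hence p = 412 and Q = 884.
After the shift, demand is Qd = 1536 - p and supply is Qs = 5p - 923.
New equilibrium: 1536 - p = 5p - 923 ⇒ 2459 = 6p ⇒ p = 2459/6 ≈ 409.8333, Q = 6757/6 ≈ 1126.1667.
ΔQ = 1126.1667 − 884 = +242.17.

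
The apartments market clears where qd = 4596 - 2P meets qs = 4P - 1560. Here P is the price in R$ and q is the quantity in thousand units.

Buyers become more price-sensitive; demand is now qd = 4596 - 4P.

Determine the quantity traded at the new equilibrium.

1518

Before the shock: 4596 - 2P = 4P - 1560 ⇒ 6156 = 6P ⇒ P = 1026, q = 2544.
After the shift, demand is qd = 4596 - 4P and supply is qs = 4P - 1560.
Clearing the new market: 4596 - 4P = 4P - 1560, so P = 769.5 and q = 1518.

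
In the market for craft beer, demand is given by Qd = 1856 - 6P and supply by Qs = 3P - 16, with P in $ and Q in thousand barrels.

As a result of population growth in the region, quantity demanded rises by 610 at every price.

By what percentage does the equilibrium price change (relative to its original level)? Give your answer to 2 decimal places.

Solve the original market: 1856 - 6P = 3P - 16, hence P = 208 and Q = 608.
The shock moves the curves to Qd = 2466 - 6P and Qs = 3P - 16.
Equate the new curves: 2466 - 6P = 3P - 16, giving 2482 = 9P, P = 2482/9 ≈ 275.7778, Q = 2434/3 ≈ 811.3333.
%ΔP = (275.7778 − 208) / 208 × 100 = +32.59%.

+32.59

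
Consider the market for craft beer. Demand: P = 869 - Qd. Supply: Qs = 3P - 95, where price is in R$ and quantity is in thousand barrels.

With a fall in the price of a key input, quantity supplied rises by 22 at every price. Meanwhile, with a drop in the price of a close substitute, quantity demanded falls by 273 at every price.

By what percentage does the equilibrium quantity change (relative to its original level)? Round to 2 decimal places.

-31.73

Original equilibrium: 869 - P = 3P - 95 gives 964 = 4P, so P = 241 and Q = 628.
The shock moves the curves to Qd = 596 - P and Qs = 3P - 73.
Clearing the new market: 596 - P = 3P - 73, so P = 167.25 and Q = 428.75.
%ΔQ = (428.75 − 628) / 628 × 100 = -31.73%.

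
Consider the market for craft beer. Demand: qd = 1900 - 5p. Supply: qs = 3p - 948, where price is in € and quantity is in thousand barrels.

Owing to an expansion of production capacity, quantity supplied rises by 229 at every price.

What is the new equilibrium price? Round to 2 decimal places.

327.38

Before the shock: 1900 - 5p = 3p - 948 ⇒ 2848 = 8p ⇒ p = 356, q = 120.
The shock moves the curves to qd = 1900 - 5p and qs = 3p - 719.
Equate the new curves: 1900 - 5p = 3p - 719, giving 2619 = 8p, p = 327.375, q = 263.125.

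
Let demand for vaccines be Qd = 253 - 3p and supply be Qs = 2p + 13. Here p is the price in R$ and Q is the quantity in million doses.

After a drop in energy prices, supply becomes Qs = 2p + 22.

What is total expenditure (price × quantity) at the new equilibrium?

5285.28

Original equilibrium: 253 - 3p = 2p + 13 gives 240 = 5p, so p = 48 and Q = 109.
With the change applied: demand Qd = 253 - 3p, supply Qs = 2p + 22.
Equate the new curves: 253 - 3p = 2p + 22, giving 231 = 5p, p = 46.2, Q = 114.4.
New expenditure = 46.2 × 114.4 = 5285.28.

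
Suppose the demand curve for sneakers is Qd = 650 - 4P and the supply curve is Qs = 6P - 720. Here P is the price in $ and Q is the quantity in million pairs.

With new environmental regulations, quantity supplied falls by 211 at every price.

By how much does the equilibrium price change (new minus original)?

+21.1

Original equilibrium: 650 - 4P = 6P - 720 gives 1370 = 10P, so P = 137 and Q = 102.
After the shift, demand is Qd = 650 - 4P and supply is Qs = 6P - 931.
Setting them equal: 650 - 4P = 6P - 931 → 1581 = 10P, so P = 158.1 and Q = 17.6.
ΔP = 158.1 − 137 = +21.1.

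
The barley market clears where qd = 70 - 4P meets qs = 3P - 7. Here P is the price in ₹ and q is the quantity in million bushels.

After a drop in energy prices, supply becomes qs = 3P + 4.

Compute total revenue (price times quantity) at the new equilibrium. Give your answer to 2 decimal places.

Initially, 70 - 4P = 3P - 7, so 77 = 7P and P = 11, q = 26.
The shock moves the curves to qd = 70 - 4P and qs = 3P + 4.
Equate the new curves: 70 - 4P = 3P + 4, giving 66 = 7P, P = 66/7 ≈ 9.4286, q = 226/7 ≈ 32.2857.
New expenditure = 9.4286 × 32.2857 = 304.41.

304.41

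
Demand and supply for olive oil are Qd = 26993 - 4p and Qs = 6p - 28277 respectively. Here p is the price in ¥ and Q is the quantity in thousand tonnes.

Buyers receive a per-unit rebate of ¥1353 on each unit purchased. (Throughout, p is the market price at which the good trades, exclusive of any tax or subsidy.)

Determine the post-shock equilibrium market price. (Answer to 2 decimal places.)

6068.20

Initially, 26993 - 4p = 6p - 28277, so 55270 = 10p and p = 5527, Q = 4885.
Since buyers' out-of-pocket price is the market price minus the rebate, the effective demand curve becomes Qd = 32405 - 4p.
Setting them equal: 32405 - 4p = 6p - 28277 → 60682 = 10p, so p = 6068.2 and Q = 8132.2.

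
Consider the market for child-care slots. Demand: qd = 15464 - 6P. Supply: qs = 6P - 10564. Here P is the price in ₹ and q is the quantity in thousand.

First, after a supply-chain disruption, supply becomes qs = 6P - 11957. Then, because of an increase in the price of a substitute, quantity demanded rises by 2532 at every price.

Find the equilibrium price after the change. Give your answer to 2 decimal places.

Original equilibrium: 15464 - 6P = 6P - 10564 gives 26028 = 12P, so P = 2169 and q = 2450.
The new curves are qd = 17996 - 6P (demand) and qs = 6P - 11957 (supply).
Clearing the new market: 17996 - 6P = 6P - 11957, so P = 29953/12 ≈ 2496.0833 and q = 3019.5.

2496.08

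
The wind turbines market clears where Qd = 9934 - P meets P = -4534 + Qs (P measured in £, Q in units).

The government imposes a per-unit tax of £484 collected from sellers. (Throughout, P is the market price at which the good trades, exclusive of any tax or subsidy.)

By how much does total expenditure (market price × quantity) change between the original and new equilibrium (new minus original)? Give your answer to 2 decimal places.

+1038664.00

Solve the original market: 9934 - P = P + 4534, hence P = 2700 and Q = 7234.
Since sellers keep the price net of the tax, the effective supply curve becomes Qs = P + 4050.
Equate the new curves: 9934 - P = P + 4050, giving 5884 = 2P, P = 2942, Q = 6992.
Expenditure moves from 2700×7234 = 19531800 to 2942×6992 = 20570464; change = +1038664.00.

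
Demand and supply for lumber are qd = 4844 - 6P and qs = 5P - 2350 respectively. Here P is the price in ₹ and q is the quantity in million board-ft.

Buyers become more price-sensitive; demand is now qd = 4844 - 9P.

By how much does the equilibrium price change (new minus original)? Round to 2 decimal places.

Initially, 4844 - 6P = 5P - 2350, so 7194 = 11P and P = 654, q = 920.
The new curves are qd = 4844 - 9P (demand) and qs = 5P - 2350 (supply).
Setting them equal: 4844 - 9P = 5P - 2350 → 7194 = 14P, so P = 3597/7 ≈ 513.8571 and q = 1535/7 ≈ 219.2857.
ΔP = 513.8571 − 654 = -140.14.

-140.14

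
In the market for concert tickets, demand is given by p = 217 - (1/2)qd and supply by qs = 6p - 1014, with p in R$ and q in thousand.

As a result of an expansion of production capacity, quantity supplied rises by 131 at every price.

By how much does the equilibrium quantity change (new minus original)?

Initially, 434 - 2p = 6p - 1014, so 1448 = 8p and p = 181, q = 72.
The shock moves the curves to qd = 434 - 2p and qs = 6p - 883.
Setting them equal: 434 - 2p = 6p - 883 → 1317 = 8p, so p = 164.625 and q = 104.75.
Δq = 104.75 − 72 = +32.75.

+32.75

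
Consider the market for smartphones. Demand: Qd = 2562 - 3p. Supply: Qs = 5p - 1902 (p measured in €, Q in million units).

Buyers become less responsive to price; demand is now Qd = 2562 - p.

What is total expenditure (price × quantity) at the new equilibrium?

Initially, 2562 - 3p = 5p - 1902, so 4464 = 8p and p = 558, Q = 888.
The new curves are Qd = 2562 - p (demand) and Qs = 5p - 1902 (supply).
Equate the new curves: 2562 - p = 5p - 1902, giving 4464 = 6p, p = 744, Q = 1818.
New expenditure = 744 × 1818 = 1352592.

1352592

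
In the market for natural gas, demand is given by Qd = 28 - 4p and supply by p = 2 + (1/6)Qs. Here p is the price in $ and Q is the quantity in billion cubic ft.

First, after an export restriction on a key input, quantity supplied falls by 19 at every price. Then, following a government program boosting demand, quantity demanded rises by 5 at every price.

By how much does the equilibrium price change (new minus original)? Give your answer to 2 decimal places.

+2.40

Solve the original market: 28 - 4p = 6p - 12, hence p = 4 and Q = 12.
The shock moves the curves to Qd = 33 - 4p and Qs = 6p - 31.
New equilibrium: 33 - 4p = 6p - 31 ⇒ 64 = 10p ⇒ p = 6.4, Q = 7.4.
Δp = 6.4 − 4 = +2.40.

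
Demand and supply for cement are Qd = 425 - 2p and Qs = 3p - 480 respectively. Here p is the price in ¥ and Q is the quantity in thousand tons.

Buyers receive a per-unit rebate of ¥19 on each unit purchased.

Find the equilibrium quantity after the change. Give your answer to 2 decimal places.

Solve the original market: 425 - 2p = 3p - 480, hence p = 181 and Q = 63.
Since buyers' out-of-pocket price is the market price minus the rebate, the effective demand curve becomes Qd = 463 - 2p.
Clearing the new market: 463 - 2p = 3p - 480, so p = 188.6 and Q = 85.8.

85.80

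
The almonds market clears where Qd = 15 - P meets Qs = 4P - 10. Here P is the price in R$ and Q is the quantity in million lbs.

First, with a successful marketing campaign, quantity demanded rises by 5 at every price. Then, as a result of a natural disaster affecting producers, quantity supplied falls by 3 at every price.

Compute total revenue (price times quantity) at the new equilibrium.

Original equilibrium: 15 - P = 4P - 10 gives 25 = 5P, so P = 5 and Q = 10.
The new curves are Qd = 20 - P (demand) and Qs = 4P - 13 (supply).
New equilibrium: 20 - P = 4P - 13 ⇒ 33 = 5P ⇒ P = 6.6, Q = 13.4.
New expenditure = 6.6 × 13.4 = 88.44.

88.44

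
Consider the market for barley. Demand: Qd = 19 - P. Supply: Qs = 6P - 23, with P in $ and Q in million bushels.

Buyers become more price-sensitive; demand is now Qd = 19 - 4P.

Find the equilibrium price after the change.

Initially, 19 - P = 6P - 23, so 42 = 7P and P = 6, Q = 13.
With the change applied: demand Qd = 19 - 4P, supply Qs = 6P - 23.
Clearing the new market: 19 - 4P = 6P - 23, so P = 4.2 and Q = 2.2.

4.2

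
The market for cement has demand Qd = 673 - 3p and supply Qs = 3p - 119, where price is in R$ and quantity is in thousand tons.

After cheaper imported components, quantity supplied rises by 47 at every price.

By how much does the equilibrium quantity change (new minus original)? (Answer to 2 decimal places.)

+23.50

Initially, 673 - 3p = 3p - 119, so 792 = 6p and p = 132, Q = 277.
After the shift, demand is Qd = 673 - 3p and supply is Qs = 3p - 72.
New equilibrium: 673 - 3p = 3p - 72 ⇒ 745 = 6p ⇒ p = 745/6 ≈ 124.1667, Q = 300.5.
ΔQ = 300.5 − 277 = +23.50.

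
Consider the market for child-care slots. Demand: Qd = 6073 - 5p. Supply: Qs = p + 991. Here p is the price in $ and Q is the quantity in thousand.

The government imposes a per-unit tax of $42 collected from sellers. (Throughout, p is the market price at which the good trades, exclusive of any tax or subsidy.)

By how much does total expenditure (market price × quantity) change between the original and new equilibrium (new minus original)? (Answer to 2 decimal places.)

-17024.00

Original equilibrium: 6073 - 5p = p + 991 gives 5082 = 6p, so p = 847 and Q = 1838.
Since sellers keep the price net of the tax, the effective supply curve becomes Qs = p + 949.
Equate the new curves: 6073 - 5p = p + 949, giving 5124 = 6p, p = 854, Q = 1803.
Expenditure moves from 847×1838 = 1556786 to 854×1803 = 1539762; change = -17024.00.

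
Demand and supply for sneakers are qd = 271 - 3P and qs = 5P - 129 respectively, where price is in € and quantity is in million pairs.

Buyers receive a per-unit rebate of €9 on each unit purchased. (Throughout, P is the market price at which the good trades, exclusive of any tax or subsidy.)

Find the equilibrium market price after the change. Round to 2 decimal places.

Initially, 271 - 3P = 5P - 129, so 400 = 8P and P = 50, q = 121.
Since buyers' out-of-pocket price is the market price minus the rebate, the effective demand curve becomes qd = 298 - 3P.
Clearing the new market: 298 - 3P = 5P - 129, so P = 53.375 and q = 137.875.

53.38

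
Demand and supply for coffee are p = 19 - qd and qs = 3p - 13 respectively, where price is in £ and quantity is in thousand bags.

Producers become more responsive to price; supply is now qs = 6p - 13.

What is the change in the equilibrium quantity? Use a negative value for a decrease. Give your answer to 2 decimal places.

+3.43

Original equilibrium: 19 - p = 3p - 13 gives 32 = 4p, so p = 8 and q = 11.
After the shift, demand is qd = 19 - p and supply is qs = 6p - 13.
Clearing the new market: 19 - p = 6p - 13, so p = 32/7 ≈ 4.5714 and q = 101/7 ≈ 14.4286.
Δq = 14.4286 − 11 = +3.43.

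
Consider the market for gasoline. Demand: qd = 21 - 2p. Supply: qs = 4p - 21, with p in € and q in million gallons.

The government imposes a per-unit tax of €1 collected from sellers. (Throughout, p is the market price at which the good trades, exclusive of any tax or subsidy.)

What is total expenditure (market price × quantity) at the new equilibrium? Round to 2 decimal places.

Original equilibrium: 21 - 2p = 4p - 21 gives 42 = 6p, so p = 7 and q = 7.
Since sellers keep the price net of the tax, the effective supply curve becomes qs = 4p - 25.
New equilibrium: 21 - 2p = 4p - 25 ⇒ 46 = 6p ⇒ p = 23/3 ≈ 7.6667, q = 17/3 ≈ 5.6667.
New expenditure = 7.6667 × 5.6667 = 43.44.

43.44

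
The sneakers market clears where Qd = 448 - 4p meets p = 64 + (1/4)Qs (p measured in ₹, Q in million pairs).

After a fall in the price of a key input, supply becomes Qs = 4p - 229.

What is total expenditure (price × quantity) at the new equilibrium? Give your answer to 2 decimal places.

Before the shock: 448 - 4p = 4p - 256 ⇒ 704 = 8p ⇒ p = 88, Q = 96.
After the shift, demand is Qd = 448 - 4p and supply is Qs = 4p - 229.
Setting them equal: 448 - 4p = 4p - 229 → 677 = 8p, so p = 84.625 and Q = 109.5.
New expenditure = 84.625 × 109.5 = 9266.44.

9266.44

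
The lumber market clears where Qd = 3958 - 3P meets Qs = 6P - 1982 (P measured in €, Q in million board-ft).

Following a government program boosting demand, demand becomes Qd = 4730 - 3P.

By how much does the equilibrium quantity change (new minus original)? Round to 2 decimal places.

Initially, 3958 - 3P = 6P - 1982, so 5940 = 9P and P = 660, Q = 1978.
The new curves are Qd = 4730 - 3P (demand) and Qs = 6P - 1982 (supply).
Equate the new curves: 4730 - 3P = 6P - 1982, giving 6712 = 9P, P = 6712/9 ≈ 745.7778, Q = 7478/3 ≈ 2492.6667.
ΔQ = 2492.6667 − 1978 = +514.67.

+514.67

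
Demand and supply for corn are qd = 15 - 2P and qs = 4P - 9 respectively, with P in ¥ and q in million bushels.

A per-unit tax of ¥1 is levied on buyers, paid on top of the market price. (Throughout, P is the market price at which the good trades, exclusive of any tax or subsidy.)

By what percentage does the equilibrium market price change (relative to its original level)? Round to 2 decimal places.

Original equilibrium: 15 - 2P = 4P - 9 gives 24 = 6P, so P = 4 and q = 7.
Since buyers pay the price plus the tax, the effective demand curve becomes qd = 13 - 2P.
Equate the new curves: 13 - 2P = 4P - 9, giving 22 = 6P, P = 11/3 ≈ 3.6667, q = 17/3 ≈ 5.6667.
%ΔP = (3.6667 − 4) / 4 × 100 = -8.33%.

-8.33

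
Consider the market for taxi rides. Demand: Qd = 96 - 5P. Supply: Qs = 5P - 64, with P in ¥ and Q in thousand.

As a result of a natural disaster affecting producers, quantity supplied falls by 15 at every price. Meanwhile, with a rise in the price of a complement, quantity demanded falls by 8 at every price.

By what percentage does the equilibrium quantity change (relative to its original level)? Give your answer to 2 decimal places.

Initially, 96 - 5P = 5P - 64, so 160 = 10P and P = 16, Q = 16.
With the change applied: demand Qd = 88 - 5P, supply Qs = 5P - 79.
Setting them equal: 88 - 5P = 5P - 79 → 167 = 10P, so P = 16.7 and Q = 4.5.
%ΔQ = (4.5 − 16) / 16 × 100 = -71.88%.

-71.88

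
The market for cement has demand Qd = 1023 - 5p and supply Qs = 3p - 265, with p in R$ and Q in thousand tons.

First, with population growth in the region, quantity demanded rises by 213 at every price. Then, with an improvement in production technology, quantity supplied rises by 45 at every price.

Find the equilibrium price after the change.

182

Original equilibrium: 1023 - 5p = 3p - 265 gives 1288 = 8p, so p = 161 and Q = 218.
After the shift, demand is Qd = 1236 - 5p and supply is Qs = 3p - 220.
Setting them equal: 1236 - 5p = 3p - 220 → 1456 = 8p, so p = 182 and Q = 326.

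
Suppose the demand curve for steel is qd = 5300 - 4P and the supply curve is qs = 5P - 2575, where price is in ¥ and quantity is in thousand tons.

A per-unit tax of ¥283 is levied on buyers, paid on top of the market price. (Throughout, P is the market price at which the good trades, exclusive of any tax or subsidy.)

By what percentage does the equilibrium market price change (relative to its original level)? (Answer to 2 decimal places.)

Initially, 5300 - 4P = 5P - 2575, so 7875 = 9P and P = 875, q = 1800.
Since buyers pay the price plus the tax, the effective demand curve becomes qd = 4168 - 4P.
Clearing the new market: 4168 - 4P = 5P - 2575, so P = 6743/9 ≈ 749.2222 and q = 10540/9 ≈ 1171.1111.
%ΔP = (749.2222 − 875) / 875 × 100 = -14.37%.

-14.37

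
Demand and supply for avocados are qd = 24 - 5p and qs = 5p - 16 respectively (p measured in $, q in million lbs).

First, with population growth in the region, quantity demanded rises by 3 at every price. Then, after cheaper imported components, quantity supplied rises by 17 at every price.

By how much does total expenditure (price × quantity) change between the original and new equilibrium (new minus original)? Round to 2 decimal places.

Before the shock: 24 - 5p = 5p - 16 ⇒ 40 = 10p ⇒ p = 4, q = 4.
After the shift, demand is qd = 27 - 5p and supply is qs = 5p + 1.
Clearing the new market: 27 - 5p = 5p + 1, so p = 2.6 and q = 14.
Expenditure moves from 4×4 = 16 to 2.6×14 = 36.4; change = +20.40.

+20.40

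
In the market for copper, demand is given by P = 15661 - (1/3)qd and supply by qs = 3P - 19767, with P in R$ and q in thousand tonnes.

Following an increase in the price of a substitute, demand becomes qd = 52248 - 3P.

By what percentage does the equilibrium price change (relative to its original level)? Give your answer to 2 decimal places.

Initially, 46983 - 3P = 3P - 19767, so 66750 = 6P and P = 11125, q = 13608.
With the change applied: demand qd = 52248 - 3P, supply qs = 3P - 19767.
Setting them equal: 52248 - 3P = 3P - 19767 → 72015 = 6P, so P = 12002.5 and q = 16240.5.
%ΔP = (12002.5 − 11125) / 11125 × 100 = +7.89%.

+7.89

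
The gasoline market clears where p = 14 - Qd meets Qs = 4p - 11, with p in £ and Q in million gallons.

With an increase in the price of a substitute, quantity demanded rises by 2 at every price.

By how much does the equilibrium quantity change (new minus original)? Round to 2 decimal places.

+1.60

Original equilibrium: 14 - p = 4p - 11 gives 25 = 5p, so p = 5 and Q = 9.
The shock moves the curves to Qd = 16 - p and Qs = 4p - 11.
Clearing the new market: 16 - p = 4p - 11, so p = 5.4 and Q = 10.6.
ΔQ = 10.6 − 9 = +1.60.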